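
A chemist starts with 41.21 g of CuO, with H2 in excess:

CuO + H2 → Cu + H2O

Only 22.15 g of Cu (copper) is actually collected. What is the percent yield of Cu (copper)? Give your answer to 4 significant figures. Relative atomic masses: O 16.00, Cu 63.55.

M(CuO) = 63.55 + 16.00 = 79.55 g/mol.
M(Cu) = 63.55 g/mol.
n(CuO) = 41.210 g / 79.55 g/mol = 0.51804 mol.
From the equation the CuO:Cu mole ratio is 1:1, so n(Cu) = 0.51804 × 1/1 = 0.51804 mol.
Mass of Cu = 0.51804 mol × 63.55 g/mol = 32.921 g.
This is the theoretical yield. Percent yield = 22.15 g / 32.921 g × 100% = 67.282%.

67.28 %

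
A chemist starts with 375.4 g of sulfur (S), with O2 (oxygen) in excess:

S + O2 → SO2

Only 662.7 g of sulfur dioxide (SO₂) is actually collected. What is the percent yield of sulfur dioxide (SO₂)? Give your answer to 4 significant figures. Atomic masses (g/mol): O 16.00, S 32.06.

88.35 %

M(S) = 32.06 g/mol.
M(SO2) = 32.06 + 2(16.00) = 64.06 g/mol.
n(S) = 375.40 g / 32.06 g/mol = 11.709 mol.
From the equation the S:SO2 mole ratio is 1:1, so n(SO2) = 11.709 × 1/1 = 11.709 mol.
Mass of SO2 = 11.709 mol × 64.06 g/mol = 750.10 g.
This is the theoretical yield. Percent yield = 662.7 g / 750.10 g × 100% = 88.349%.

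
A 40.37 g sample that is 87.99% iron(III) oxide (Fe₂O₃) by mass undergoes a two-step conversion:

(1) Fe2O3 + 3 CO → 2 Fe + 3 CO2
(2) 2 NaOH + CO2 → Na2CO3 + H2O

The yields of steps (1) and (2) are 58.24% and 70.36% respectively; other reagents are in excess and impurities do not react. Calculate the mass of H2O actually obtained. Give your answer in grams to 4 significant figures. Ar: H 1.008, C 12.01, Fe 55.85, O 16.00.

Pure Fe2O3 = 40.37 × 0.8799 = 35.522 g.
M(Fe2O3) = 2(55.85) + 3(16.00) = 159.70 g/mol.
M(H2O) = 2(1.008) + 16.00 = 18.016 g/mol.
n(Fe2O3) = 35.522 / 159.70 = 0.22243 mol.
Step 1 (Fe2O3:CO2 = 1:3): theoretical n(CO2) = 0.66728 mol; at 58.24% yield, n(CO2) = 0.38862 mol.
Step 2 (CO2:H2O = 1:1): theoretical n(H2O) = 0.38862 mol, so theoretical mass = 0.38862 × 18.016 = 7.0015 g.
At 70.36% yield, actual mass of H2O = 7.0015 × 0.7036 = 4.9262 g.

4.926 g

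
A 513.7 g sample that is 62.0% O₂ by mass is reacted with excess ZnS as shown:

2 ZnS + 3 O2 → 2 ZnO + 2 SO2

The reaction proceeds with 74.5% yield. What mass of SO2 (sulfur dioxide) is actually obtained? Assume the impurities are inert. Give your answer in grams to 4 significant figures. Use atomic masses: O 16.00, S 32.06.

316.7 g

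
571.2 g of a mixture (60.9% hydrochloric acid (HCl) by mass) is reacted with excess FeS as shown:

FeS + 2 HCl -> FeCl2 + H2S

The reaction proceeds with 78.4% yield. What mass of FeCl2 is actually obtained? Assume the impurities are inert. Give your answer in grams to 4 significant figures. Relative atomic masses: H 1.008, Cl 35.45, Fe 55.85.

474.1 g

Pure HCl available = 571.2 g × 0.609 = 347.86 g.
M(HCl) = 1.008 + 35.45 = 36.458 g/mol.
M(FeCl2) = 55.85 + 2(35.45) = 126.75 g/mol.
n(HCl) = 347.86 g / 36.458 g/mol = 9.5414 mol.
From the equation the HCl:FeCl2 mole ratio is 2:1, so n(FeCl2) = 9.5414 × 1/2 = 4.7707 mol.
Mass of FeCl2 = 4.7707 mol × 126.75 g/mol = 604.69 g.
Actual mass collected = 604.69 g × 0.784 = 474.07 g.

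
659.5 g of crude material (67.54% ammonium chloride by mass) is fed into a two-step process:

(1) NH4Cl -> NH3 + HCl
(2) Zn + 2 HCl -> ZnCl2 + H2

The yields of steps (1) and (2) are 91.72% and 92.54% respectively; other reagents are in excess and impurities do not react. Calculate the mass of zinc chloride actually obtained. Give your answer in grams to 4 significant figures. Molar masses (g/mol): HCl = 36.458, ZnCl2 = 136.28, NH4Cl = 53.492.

481.6 g

Pure NH4Cl = 659.5 × 0.6754 = 445.43 g.
n(NH4Cl) = 445.43 / 53.492 = 8.3270 mol.
Step 1 (NH4Cl:HCl = 1:1): theoretical n(HCl) = 8.3270 mol; at 91.72% yield, n(HCl) = 7.6375 mol.
Step 2 (HCl:ZnCl2 = 2:1): theoretical n(ZnCl2) = 3.8187 mol, so theoretical mass = 3.8187 × 136.28 = 520.42 g.
At 92.54% yield, actual mass of ZnCl2 = 520.42 × 0.9254 = 481.60 g.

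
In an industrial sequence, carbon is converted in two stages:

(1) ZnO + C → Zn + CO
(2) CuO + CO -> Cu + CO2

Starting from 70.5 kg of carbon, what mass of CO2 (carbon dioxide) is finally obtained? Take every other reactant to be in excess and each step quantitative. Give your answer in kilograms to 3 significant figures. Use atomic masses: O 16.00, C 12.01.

258 kg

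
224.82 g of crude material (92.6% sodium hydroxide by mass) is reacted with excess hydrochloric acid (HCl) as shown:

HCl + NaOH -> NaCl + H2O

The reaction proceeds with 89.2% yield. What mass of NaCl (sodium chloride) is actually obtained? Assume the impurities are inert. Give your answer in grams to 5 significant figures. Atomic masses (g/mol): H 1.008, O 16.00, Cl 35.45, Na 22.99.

Pure NaOH available = 224.82 g × 0.926 = 208.183 g.
M(NaOH) = 22.99 + 16.00 + 1.008 = 39.998 g/mol.
M(NaCl) = 22.99 + 35.45 = 58.44 g/mol.
n(NaOH) = 208.183 g / 39.998 g/mol = 5.20484 mol.
From the equation the NaOH:NaCl mole ratio is 1:1, so n(NaCl) = 5.20484 × 1/1 = 5.20484 mol.
Mass of NaCl = 5.20484 mol × 58.44 g/mol = 304.171 g.
Actual mass collected = 304.171 g × 0.892 = 271.321 g.

271.32 g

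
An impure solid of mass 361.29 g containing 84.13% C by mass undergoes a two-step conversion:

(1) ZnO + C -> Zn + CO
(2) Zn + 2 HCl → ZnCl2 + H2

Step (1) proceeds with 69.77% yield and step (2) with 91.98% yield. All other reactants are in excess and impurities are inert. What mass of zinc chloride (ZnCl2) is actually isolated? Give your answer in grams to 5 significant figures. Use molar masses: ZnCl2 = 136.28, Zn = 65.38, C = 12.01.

Pure C = 361.29 × 0.8413 = 303.953 g.
n(C) = 303.953 / 12.01 = 25.3083 mol.
Step 1 (C:Zn = 1:1): theoretical n(Zn) = 25.3083 mol; at 69.77% yield, n(Zn) = 17.6576 mol.
Step 2 (Zn:ZnCl2 = 1:1): theoretical n(ZnCl2) = 17.6576 mol, so theoretical mass = 17.6576 × 136.28 = 2406.38 g.
At 91.98% yield, actual mass of ZnCl2 = 2406.38 × 0.9198 = 2213.39 g.

2213.4 g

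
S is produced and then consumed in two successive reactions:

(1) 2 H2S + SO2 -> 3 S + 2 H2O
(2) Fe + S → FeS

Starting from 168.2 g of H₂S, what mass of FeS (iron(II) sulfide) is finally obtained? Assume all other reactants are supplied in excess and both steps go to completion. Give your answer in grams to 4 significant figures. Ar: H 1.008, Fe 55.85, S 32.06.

650.9 g

M(H2S) = 2(1.008) + 32.06 = 34.076 g/mol.
M(FeS) = 55.85 + 32.06 = 87.91 g/mol.
n(H2S) = 168.20 / 34.076 = 4.9360 mol.
Step 1 gives a 2:3 ratio of H2S to S, so n(S) = 7.4040 mol.
In step 2 the S:FeS ratio is 1:1, so n(FeS) = 7.4040 mol.
Mass of FeS = 7.4040 × 87.91 = 650.89 g.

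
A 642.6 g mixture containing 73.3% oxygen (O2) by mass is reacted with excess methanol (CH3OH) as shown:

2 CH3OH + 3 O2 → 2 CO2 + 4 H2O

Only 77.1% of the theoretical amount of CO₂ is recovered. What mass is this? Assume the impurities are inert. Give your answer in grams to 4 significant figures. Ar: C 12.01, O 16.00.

333.0 g

Pure O2 available = 642.6 g × 0.733 = 471.03 g.
M(O2) = 2(16.00) = 32.00 g/mol.
M(CO2) = 12.01 + 2(16.00) = 44.01 g/mol.
n(O2) = 471.03 g / 32.00 g/mol = 14.720 mol.
From the equation the O2:CO2 mole ratio is 3:2, so n(CO2) = 14.720 × 2/3 = 9.8130 mol.
Mass of CO2 = 9.8130 mol × 44.01 g/mol = 431.87 g.
Actual mass collected = 431.87 g × 0.771 = 332.97 g.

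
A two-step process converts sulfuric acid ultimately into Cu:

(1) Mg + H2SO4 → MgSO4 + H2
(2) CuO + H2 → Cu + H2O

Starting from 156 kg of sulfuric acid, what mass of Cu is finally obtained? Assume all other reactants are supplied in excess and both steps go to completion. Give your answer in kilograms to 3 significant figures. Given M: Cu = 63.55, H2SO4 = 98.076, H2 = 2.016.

101 kg

156 kg = 156000 g.
n(H2SO4) = 156000 / 98.076 = 1591 mol.
Step 1 gives a 1:1 ratio of H2SO4 to H2, so n(H2) = 1591 mol.
In step 2 the H2:Cu ratio is 1:1, so n(Cu) = 1591 mol.
Mass of Cu = 1591 × 63.55 = 101100 g = 101 kg.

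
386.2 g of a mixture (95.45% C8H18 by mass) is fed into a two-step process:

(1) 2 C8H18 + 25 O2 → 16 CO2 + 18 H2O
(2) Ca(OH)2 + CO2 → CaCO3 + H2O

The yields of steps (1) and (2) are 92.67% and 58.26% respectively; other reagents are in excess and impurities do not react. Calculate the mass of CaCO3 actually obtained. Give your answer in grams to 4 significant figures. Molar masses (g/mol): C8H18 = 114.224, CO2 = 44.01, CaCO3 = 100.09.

Pure C8H18 = 386.2 × 0.9545 = 368.63 g.
n(C8H18) = 368.63 / 114.224 = 3.2272 mol.
Step 1 (C8H18:CO2 = 2:16): theoretical n(CO2) = 25.818 mol; at 92.67% yield, n(CO2) = 23.925 mol.
Step 2 (CO2:CaCO3 = 1:1): theoretical n(CaCO3) = 23.925 mol, so theoretical mass = 23.925 × 100.09 = 2394.7 g.
At 58.26% yield, actual mass of CaCO3 = 2394.7 × 0.5826 = 1395.2 g.

1395 g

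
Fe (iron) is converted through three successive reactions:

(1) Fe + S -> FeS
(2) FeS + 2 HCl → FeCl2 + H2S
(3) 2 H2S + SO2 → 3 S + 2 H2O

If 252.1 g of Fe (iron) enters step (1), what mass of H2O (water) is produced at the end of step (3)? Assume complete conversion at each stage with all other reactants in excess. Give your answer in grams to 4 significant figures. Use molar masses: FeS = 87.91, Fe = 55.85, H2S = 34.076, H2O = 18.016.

n(Fe) = 252.1 / 55.85 = 4.5139 mol.
Reaction (1): Fe→FeS ratio 1:1 ⇒ n(FeS) = 4.5139 mol.
Reaction (2): FeS→H2S ratio 1:1 ⇒ n(H2S) = 4.5139 mol.
Reaction (3): H2S→H2O ratio 2:2 ⇒ n(H2O) = 4.5139 mol.
Mass of H2O = 4.5139 × 18.016 = 81.322 g.

81.32 g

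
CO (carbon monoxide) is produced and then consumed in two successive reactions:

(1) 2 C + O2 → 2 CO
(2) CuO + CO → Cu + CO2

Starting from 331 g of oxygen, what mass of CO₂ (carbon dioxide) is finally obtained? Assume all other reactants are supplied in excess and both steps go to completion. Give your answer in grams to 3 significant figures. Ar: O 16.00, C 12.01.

910 g

M(O2) = 2(16.00) = 32.00 g/mol.
M(CO2) = 12.01 + 2(16.00) = 44.01 g/mol.
n(O2) = 331.0 / 32.00 = 10.34 mol.
Step 1 gives a 1:2 ratio of O2 to CO, so n(CO) = 20.69 mol.
In step 2 the CO:CO2 ratio is 1:1, so n(CO2) = 20.69 mol.
Mass of CO2 = 20.69 × 44.01 = 910.5 g.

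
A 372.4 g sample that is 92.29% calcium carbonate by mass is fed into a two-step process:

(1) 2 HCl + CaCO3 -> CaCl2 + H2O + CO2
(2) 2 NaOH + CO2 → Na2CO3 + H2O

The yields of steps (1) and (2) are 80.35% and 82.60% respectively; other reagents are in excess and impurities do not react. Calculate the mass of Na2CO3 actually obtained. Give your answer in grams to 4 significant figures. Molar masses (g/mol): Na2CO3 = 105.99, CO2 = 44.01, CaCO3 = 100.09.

241.5 g

Pure CaCO3 = 372.4 × 0.9229 = 343.69 g.
n(CaCO3) = 343.69 / 100.09 = 3.4338 mol.
Step 1 (CaCO3:CO2 = 1:1): theoretical n(CO2) = 3.4338 mol; at 80.35% yield, n(CO2) = 2.7590 mol.
Step 2 (CO2:Na2CO3 = 1:1): theoretical n(Na2CO3) = 2.7590 mol, so theoretical mass = 2.7590 × 105.99 = 292.43 g.
At 82.60% yield, actual mass of Na2CO3 = 292.43 × 0.8260 = 241.55 g.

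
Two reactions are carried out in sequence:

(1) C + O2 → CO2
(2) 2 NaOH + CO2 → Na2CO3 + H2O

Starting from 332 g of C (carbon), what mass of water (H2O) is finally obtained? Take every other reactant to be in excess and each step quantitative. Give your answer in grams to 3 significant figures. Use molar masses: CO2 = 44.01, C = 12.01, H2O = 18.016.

498 g

n(C) = 332.0 / 12.01 = 27.64 mol.
Step 1 gives a 1:1 ratio of C to CO2, so n(CO2) = 27.64 mol.
In step 2 the CO2:H2O ratio is 1:1, so n(H2O) = 27.64 mol.
Mass of H2O = 27.64 × 18.016 = 498.0 g.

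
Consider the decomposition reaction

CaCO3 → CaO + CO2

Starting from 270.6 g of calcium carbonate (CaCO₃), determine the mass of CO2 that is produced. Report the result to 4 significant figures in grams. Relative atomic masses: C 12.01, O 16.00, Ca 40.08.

M(CaCO3) = 40.08 + 12.01 + 3(16.00) = 100.09 g/mol.
M(CO2) = 12.01 + 2(16.00) = 44.01 g/mol.
n(CaCO3) = 270.60 g / 100.09 g/mol = 2.7036 mol.
From the equation the CaCO3:CO2 mole ratio is 1:1, so n(CO2) = 2.7036 × 1/1 = 2.7036 mol.
Mass of CO2 = 2.7036 mol × 44.01 g/mol = 118.98 g.

119.0 g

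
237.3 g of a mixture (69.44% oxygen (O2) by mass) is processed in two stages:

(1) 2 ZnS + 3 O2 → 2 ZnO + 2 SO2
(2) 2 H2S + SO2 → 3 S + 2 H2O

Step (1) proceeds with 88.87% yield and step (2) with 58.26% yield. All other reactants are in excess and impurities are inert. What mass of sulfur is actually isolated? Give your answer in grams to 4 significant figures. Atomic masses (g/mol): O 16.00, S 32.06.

Pure O2 = 237.3 × 0.6944 = 164.78 g.
M(O2) = 2(16.00) = 32.00 g/mol.
M(S) = 32.06 g/mol.
n(O2) = 164.78 / 32.00 = 5.1494 mol.
Step 1 (O2:SO2 = 3:2): theoretical n(SO2) = 3.4329 mol; at 88.87% yield, n(SO2) = 3.0509 mol.
Step 2 (SO2:S = 1:3): theoretical n(S) = 9.1526 mol, so theoretical mass = 9.1526 × 32.06 = 293.43 g.
At 58.26% yield, actual mass of S = 293.43 × 0.5826 = 170.95 g.

171.0 g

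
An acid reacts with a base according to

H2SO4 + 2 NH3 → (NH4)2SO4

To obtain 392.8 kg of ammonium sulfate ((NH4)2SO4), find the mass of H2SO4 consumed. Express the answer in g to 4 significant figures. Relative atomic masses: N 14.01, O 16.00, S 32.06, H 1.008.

291500 g

M((NH4)2SO4) = 2(14.01) + 8(1.008) + 32.06 + 4(16.00) = 132.144 g/mol.
M(H2SO4) = 2(1.008) + 32.06 + 4(16.00) = 98.076 g/mol.
Convert: 392.8 kg = 392800 g.
n((NH4)2SO4) = 392800 g / 132.144 g/mol = 2972.5 mol.
From the equation the (NH4)2SO4:H2SO4 mole ratio is 1:1, so n(H2SO4) = 2972.5 × 1/1 = 2972.5 mol.
Mass of H2SO4 = 2972.5 mol × 98.076 g/mol = 291530 g.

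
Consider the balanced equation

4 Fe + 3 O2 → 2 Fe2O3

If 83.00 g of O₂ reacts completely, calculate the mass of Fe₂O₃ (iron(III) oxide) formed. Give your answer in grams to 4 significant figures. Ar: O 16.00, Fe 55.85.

M(O2) = 2(16.00) = 32.00 g/mol.
M(Fe2O3) = 2(55.85) + 3(16.00) = 159.70 g/mol.
n(O2) = 83.000 g / 32.00 g/mol = 2.5938 mol.
From the equation the O2:Fe2O3 mole ratio is 3:2, so n(Fe2O3) = 2.5938 × 2/3 = 1.7292 mol.
Mass of Fe2O3 = 1.7292 mol × 159.70 g/mol = 276.15 g.

276.1 g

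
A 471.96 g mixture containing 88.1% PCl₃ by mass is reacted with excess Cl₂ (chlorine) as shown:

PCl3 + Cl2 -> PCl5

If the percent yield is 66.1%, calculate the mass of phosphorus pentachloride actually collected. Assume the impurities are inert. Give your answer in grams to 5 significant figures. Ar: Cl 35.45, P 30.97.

416.75 g

Pure PCl3 available = 471.96 g × 0.881 = 415.797 g.
M(PCl3) = 30.97 + 3(35.45) = 137.32 g/mol.
M(PCl5) = 30.97 + 5(35.45) = 208.22 g/mol.
n(PCl3) = 415.797 g / 137.32 g/mol = 3.02794 mol.
From the equation the PCl3:PCl5 mole ratio is 1:1, so n(PCl5) = 3.02794 × 1/1 = 3.02794 mol.
Mass of PCl5 = 3.02794 mol × 208.22 g/mol = 630.478 g.
Actual mass collected = 630.478 g × 0.661 = 416.746 g.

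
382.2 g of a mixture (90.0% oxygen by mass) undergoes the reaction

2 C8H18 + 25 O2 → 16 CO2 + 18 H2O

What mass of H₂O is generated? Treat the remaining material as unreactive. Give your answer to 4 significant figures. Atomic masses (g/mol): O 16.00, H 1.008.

139.4 g

Mass of pure O2 = 382.2 g × 0.900 = 343.98 g.
M(O2) = 2(16.00) = 32.00 g/mol.
M(H2O) = 2(1.008) + 16.00 = 18.016 g/mol.
n(O2) = 343.98 g / 32.00 g/mol = 10.749 mol.
From the equation the O2:H2O mole ratio is 25:18, so n(H2O) = 10.749 × 18/25 = 7.7396 mol.
Mass of H2O = 7.7396 mol × 18.016 g/mol = 139.44 g.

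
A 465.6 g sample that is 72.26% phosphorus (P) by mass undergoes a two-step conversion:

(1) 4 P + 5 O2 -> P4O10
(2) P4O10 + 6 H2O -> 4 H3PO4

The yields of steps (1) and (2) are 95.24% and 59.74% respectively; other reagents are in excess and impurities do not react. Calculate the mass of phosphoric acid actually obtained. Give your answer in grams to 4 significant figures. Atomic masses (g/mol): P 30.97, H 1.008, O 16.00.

Pure P = 465.6 × 0.7226 = 336.44 g.
M(P) = 30.97 g/mol.
M(H3PO4) = 3(1.008) + 30.97 + 4(16.00) = 97.994 g/mol.
n(P) = 336.44 / 30.97 = 10.863 mol.
Step 1 (P:P4O10 = 4:1): theoretical n(P4O10) = 2.7159 mol; at 95.24% yield, n(P4O10) = 2.5866 mol.
Step 2 (P4O10:H3PO4 = 1:4): theoretical n(H3PO4) = 10.346 mol, so theoretical mass = 10.346 × 97.994 = 1013.9 g.
At 59.74% yield, actual mass of H3PO4 = 1013.9 × 0.5974 = 605.69 g.

605.7 g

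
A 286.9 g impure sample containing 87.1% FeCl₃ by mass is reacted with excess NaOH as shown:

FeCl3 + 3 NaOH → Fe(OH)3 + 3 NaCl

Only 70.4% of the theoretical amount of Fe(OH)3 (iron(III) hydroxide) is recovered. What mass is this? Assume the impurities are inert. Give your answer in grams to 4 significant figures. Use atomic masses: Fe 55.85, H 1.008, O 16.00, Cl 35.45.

115.9 g

Pure FeCl3 available = 286.9 g × 0.871 = 249.89 g.
M(FeCl3) = 55.85 + 3(35.45) = 162.20 g/mol.
M(Fe(OH)3) = 55.85 + 3(16.00) + 3(1.008) = 106.874 g/mol.
n(FeCl3) = 249.89 g / 162.20 g/mol = 1.5406 mol.
From the equation the FeCl3:Fe(OH)3 mole ratio is 1:1, so n(Fe(OH)3) = 1.5406 × 1/1 = 1.5406 mol.
Mass of Fe(OH)3 = 1.5406 mol × 106.874 g/mol = 164.65 g.
Actual mass collected = 164.65 g × 0.704 = 115.92 g.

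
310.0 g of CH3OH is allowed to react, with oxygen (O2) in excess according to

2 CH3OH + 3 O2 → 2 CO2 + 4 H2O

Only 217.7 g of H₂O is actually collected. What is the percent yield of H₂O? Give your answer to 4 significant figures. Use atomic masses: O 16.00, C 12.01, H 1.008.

62.45 %

M(CH3OH) = 12.01 + 4(1.008) + 16.00 = 32.042 g/mol.
M(H2O) = 2(1.008) + 16.00 = 18.016 g/mol.
n(CH3OH) = 310.00 g / 32.042 g/mol = 9.6748 mol.
From the equation the CH3OH:H2O mole ratio is 2:4, so n(H2O) = 9.6748 × 4/2 = 19.350 mol.
Mass of H2O = 19.350 mol × 18.016 g/mol = 348.60 g.
This is the theoretical yield. Percent yield = 217.7 g / 348.60 g × 100% = 62.449%.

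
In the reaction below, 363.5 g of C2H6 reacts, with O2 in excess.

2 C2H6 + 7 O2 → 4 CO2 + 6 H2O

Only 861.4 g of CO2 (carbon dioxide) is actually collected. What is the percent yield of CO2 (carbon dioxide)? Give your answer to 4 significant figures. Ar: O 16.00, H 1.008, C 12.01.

M(C2H6) = 2(12.01) + 6(1.008) = 30.068 g/mol.
M(CO2) = 12.01 + 2(16.00) = 44.01 g/mol.
n(C2H6) = 363.50 g / 30.068 g/mol = 12.089 mol.
From the equation the C2H6:CO2 mole ratio is 2:4, so n(CO2) = 12.089 × 4/2 = 24.179 mol.
Mass of CO2 = 24.179 mol × 44.01 g/mol = 1064.1 g.
This is the theoretical yield. Percent yield = 861.4 g / 1064.1 g × 100% = 80.951%.

80.95 %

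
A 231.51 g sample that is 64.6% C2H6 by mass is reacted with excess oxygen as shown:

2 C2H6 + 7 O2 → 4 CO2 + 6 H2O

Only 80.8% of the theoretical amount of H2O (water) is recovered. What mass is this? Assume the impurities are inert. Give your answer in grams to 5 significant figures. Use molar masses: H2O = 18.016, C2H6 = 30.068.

217.21 g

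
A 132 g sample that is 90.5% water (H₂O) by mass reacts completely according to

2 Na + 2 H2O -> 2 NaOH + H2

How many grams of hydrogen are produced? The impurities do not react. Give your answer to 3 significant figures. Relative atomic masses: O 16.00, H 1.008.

6.68 g

Mass of pure H2O = 132 g × 0.905 = 119.5 g.
M(H2O) = 2(1.008) + 16.00 = 18.016 g/mol.
M(H2) = 2(1.008) = 2.016 g/mol.
n(H2O) = 119.5 g / 18.016 g/mol = 6.631 mol.
From the equation the H2O:H2 mole ratio is 2:1, so n(H2) = 6.631 × 1/2 = 3.315 mol.
Mass of H2 = 3.315 mol × 2.016 g/mol = 6.684 g.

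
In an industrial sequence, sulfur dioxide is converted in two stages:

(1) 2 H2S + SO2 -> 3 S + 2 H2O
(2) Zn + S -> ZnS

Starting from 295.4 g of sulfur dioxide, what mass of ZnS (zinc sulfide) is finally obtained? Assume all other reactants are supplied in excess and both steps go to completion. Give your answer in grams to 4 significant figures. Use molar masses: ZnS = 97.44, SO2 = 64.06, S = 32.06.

n(SO2) = 295.40 / 64.06 = 4.6113 mol.
Step 1 gives a 1:3 ratio of SO2 to S, so n(S) = 13.834 mol.
In step 2 the S:ZnS ratio is 1:1, so n(ZnS) = 13.834 mol.
Mass of ZnS = 13.834 × 97.44 = 1348.0 g.

1348 g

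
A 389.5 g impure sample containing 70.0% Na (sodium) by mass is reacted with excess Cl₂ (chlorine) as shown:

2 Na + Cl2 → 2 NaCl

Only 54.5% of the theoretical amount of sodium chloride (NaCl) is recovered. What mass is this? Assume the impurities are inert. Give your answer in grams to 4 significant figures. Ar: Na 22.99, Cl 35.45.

377.7 g

Pure Na available = 389.5 g × 0.700 = 272.65 g.
M(Na) = 22.99 g/mol.
M(NaCl) = 22.99 + 35.45 = 58.44 g/mol.
n(Na) = 272.65 g / 22.99 g/mol = 11.860 mol.
From the equation the Na:NaCl mole ratio is 2:2, so n(NaCl) = 11.860 × 2/2 = 11.860 mol.
Mass of NaCl = 11.860 mol × 58.44 g/mol = 693.07 g.
Actual mass collected = 693.07 g × 0.545 = 377.72 g.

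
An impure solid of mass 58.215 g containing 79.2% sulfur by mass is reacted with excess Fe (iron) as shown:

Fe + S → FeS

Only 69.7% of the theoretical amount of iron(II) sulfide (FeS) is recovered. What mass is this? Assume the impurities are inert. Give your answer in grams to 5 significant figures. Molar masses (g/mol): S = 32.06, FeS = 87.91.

Pure S available = 58.215 g × 0.792 = 46.1063 g.
n(S) = 46.1063 g / 32.06 g/mol = 1.43812 mol.
From the equation the S:FeS mole ratio is 1:1, so n(FeS) = 1.43812 × 1/1 = 1.43812 mol.
Mass of FeS = 1.43812 mol × 87.91 g/mol = 126.426 g.
Actual mass collected = 126.426 g × 0.697 = 88.1186 g.

88.119 g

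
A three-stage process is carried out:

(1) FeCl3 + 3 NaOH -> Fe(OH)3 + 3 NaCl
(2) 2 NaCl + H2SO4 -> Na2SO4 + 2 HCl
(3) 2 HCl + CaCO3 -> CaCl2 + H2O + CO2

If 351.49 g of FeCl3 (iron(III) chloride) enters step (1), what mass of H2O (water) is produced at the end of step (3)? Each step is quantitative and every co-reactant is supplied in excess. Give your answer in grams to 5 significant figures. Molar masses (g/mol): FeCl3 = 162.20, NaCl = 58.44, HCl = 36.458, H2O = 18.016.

58.561 g

n(FeCl3) = 351.49 / 162.20 = 2.16702 mol.
Reaction (1): FeCl3→NaCl ratio 1:3 ⇒ n(NaCl) = 6.50105 mol.
Reaction (2): NaCl→HCl ratio 2:2 ⇒ n(HCl) = 6.50105 mol.
Reaction (3): HCl→H2O ratio 2:1 ⇒ n(H2O) = 3.25052 mol.
Mass of H2O = 3.25052 × 18.016 = 58.5614 g.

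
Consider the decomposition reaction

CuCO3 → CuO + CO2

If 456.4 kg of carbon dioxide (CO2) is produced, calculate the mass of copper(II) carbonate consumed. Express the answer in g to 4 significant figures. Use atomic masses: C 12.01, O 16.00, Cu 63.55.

M(CO2) = 12.01 + 2(16.00) = 44.01 g/mol.
M(CuCO3) = 63.55 + 12.01 + 3(16.00) = 123.56 g/mol.
Convert: 456.4 kg = 456400 g.
n(CO2) = 456400 g / 44.01 g/mol = 10370 mol.
From the equation the CO2:CuCO3 mole ratio is 1:1, so n(CuCO3) = 10370 × 1/1 = 10370 mol.
Mass of CuCO3 = 10370 mol × 123.56 g/mol = 1.2814 × 10^6 g.

1281000 g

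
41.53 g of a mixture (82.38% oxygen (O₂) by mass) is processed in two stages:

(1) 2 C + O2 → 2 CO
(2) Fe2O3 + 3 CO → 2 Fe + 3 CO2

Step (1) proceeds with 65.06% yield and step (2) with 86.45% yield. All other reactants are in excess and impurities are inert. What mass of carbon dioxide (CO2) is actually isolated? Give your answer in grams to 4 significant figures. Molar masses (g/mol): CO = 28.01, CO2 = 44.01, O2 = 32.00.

52.93 g

Pure O2 = 41.53 × 0.8238 = 34.212 g.
n(O2) = 34.212 / 32.00 = 1.0691 mol.
Step 1 (O2:CO = 1:2): theoretical n(CO) = 2.1383 mol; at 65.06% yield, n(CO) = 1.3912 mol.
Step 2 (CO:CO2 = 3:3): theoretical n(CO2) = 1.3912 mol, so theoretical mass = 1.3912 × 44.01 = 61.225 g.
At 86.45% yield, actual mass of CO2 = 61.225 × 0.8645 = 52.929 g.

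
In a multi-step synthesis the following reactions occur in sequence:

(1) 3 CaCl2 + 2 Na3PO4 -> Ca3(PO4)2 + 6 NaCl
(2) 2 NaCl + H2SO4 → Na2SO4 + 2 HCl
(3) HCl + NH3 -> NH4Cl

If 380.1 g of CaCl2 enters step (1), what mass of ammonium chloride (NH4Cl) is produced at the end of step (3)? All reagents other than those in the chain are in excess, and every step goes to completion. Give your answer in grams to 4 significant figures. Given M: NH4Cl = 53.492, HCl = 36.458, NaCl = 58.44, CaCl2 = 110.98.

366.4 g

n(CaCl2) = 380.1 / 110.98 = 3.4249 mol.
Reaction (1): CaCl2→NaCl ratio 3:6 ⇒ n(NaCl) = 6.8499 mol.
Reaction (2): NaCl→HCl ratio 2:2 ⇒ n(HCl) = 6.8499 mol.
Reaction (3): HCl→NH4Cl ratio 1:1 ⇒ n(NH4Cl) = 6.8499 mol.
Mass of NH4Cl = 6.8499 × 53.492 = 366.41 g.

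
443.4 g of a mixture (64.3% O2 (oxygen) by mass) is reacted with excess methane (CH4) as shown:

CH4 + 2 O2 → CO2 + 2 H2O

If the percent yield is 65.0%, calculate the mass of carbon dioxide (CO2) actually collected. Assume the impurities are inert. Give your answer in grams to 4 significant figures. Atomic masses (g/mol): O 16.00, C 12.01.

Pure O2 available = 443.4 g × 0.643 = 285.11 g.
M(O2) = 2(16.00) = 32.00 g/mol.
M(CO2) = 12.01 + 2(16.00) = 44.01 g/mol.
n(O2) = 285.11 g / 32.00 g/mol = 8.9096 mol.
From the equation the O2:CO2 mole ratio is 2:1, so n(CO2) = 8.9096 × 1/2 = 4.4548 mol.
Mass of CO2 = 4.4548 mol × 44.01 g/mol = 196.06 g.
Actual mass collected = 196.06 g × 0.650 = 127.44 g.

127.4 g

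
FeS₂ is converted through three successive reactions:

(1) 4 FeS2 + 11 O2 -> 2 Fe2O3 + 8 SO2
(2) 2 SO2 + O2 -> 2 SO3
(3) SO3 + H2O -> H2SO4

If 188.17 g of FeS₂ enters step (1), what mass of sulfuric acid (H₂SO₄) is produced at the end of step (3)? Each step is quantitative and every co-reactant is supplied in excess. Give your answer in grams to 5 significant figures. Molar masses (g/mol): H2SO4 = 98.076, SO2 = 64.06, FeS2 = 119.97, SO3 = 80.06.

n(FeS2) = 188.17 / 119.97 = 1.56848 mol.
Reaction (1): FeS2→SO2 ratio 4:8 ⇒ n(SO2) = 3.13695 mol.
Reaction (2): SO2→SO3 ratio 2:2 ⇒ n(SO3) = 3.13695 mol.
Reaction (3): SO3→H2SO4 ratio 1:1 ⇒ n(H2SO4) = 3.13695 mol.
Mass of H2SO4 = 3.13695 × 98.076 = 307.660 g.

307.66 g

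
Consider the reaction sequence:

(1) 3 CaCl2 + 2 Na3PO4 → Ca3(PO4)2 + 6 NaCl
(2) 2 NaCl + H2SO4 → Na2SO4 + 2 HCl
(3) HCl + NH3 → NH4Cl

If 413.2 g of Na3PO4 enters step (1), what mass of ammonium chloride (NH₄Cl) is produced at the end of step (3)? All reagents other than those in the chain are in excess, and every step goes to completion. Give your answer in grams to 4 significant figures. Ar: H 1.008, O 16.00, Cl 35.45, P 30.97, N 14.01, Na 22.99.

M(Na3PO4) = 3(22.99) + 30.97 + 4(16.00) = 163.94 g/mol.
M(NH4Cl) = 14.01 + 4(1.008) + 35.45 = 53.492 g/mol.
n(Na3PO4) = 413.2 / 163.94 = 2.5204 mol.
Reaction (1): Na3PO4→NaCl ratio 2:6 ⇒ n(NaCl) = 7.5613 mol.
Reaction (2): NaCl→HCl ratio 2:2 ⇒ n(HCl) = 7.5613 mol.
Reaction (3): HCl→NH4Cl ratio 1:1 ⇒ n(NH4Cl) = 7.5613 mol.
Mass of NH4Cl = 7.5613 × 53.492 = 404.47 g.

404.5 g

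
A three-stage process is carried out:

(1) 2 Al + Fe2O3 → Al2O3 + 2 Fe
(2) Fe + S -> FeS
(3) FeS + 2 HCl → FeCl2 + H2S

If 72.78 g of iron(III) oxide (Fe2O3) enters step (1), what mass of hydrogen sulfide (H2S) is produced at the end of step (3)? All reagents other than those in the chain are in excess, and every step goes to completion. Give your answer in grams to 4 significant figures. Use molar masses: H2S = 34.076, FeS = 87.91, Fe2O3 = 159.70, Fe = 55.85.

n(Fe2O3) = 72.78 / 159.70 = 0.45573 mol.
Reaction (1): Fe2O3→Fe ratio 1:2 ⇒ n(Fe) = 0.91146 mol.
Reaction (2): Fe→FeS ratio 1:1 ⇒ n(FeS) = 0.91146 mol.
Reaction (3): FeS→H2S ratio 1:1 ⇒ n(H2S) = 0.91146 mol.
Mass of H2S = 0.91146 × 34.076 = 31.059 g.

31.06 g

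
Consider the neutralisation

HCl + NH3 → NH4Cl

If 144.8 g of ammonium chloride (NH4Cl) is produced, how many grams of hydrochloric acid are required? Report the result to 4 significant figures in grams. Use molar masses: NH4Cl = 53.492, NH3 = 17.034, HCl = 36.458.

98.69 g

n(NH4Cl) = 144.80 g / 53.492 g/mol = 2.7069 mol.
From the equation the NH4Cl:HCl mole ratio is 1:1, so n(HCl) = 2.7069 × 1/1 = 2.7069 mol.
Mass of HCl = 2.7069 mol × 36.458 g/mol = 98.690 g.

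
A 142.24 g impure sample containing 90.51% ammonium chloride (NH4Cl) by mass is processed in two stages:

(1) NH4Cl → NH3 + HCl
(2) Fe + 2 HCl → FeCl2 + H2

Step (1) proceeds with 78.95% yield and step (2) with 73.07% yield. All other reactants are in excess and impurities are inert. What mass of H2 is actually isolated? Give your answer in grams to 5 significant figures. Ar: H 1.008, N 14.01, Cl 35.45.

1.3995 g

Pure NH4Cl = 142.24 × 0.9051 = 128.741 g.
M(NH4Cl) = 14.01 + 4(1.008) + 35.45 = 53.492 g/mol.
M(H2) = 2(1.008) = 2.016 g/mol.
n(NH4Cl) = 128.741 / 53.492 = 2.40674 mol.
Step 1 (NH4Cl:HCl = 1:1): theoretical n(HCl) = 2.40674 mol; at 78.95% yield, n(HCl) = 1.90012 mol.
Step 2 (HCl:H2 = 2:1): theoretical n(H2) = 0.950061 mol, so theoretical mass = 0.950061 × 2.016 = 1.91532 g.
At 73.07% yield, actual mass of H2 = 1.91532 × 0.7307 = 1.39953 g.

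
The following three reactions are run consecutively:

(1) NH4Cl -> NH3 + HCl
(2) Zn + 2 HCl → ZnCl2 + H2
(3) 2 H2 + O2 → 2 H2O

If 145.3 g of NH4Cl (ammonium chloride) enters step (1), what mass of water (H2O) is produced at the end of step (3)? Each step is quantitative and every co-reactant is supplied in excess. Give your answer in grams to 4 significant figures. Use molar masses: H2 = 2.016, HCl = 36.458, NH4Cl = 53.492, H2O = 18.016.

24.47 g

n(NH4Cl) = 145.3 / 53.492 = 2.7163 mol.
Reaction (1): NH4Cl→HCl ratio 1:1 ⇒ n(HCl) = 2.7163 mol.
Reaction (2): HCl→H2 ratio 2:1 ⇒ n(H2) = 1.3581 mol.
Reaction (3): H2→H2O ratio 2:2 ⇒ n(H2O) = 1.3581 mol.
Mass of H2O = 1.3581 × 18.016 = 24.468 g.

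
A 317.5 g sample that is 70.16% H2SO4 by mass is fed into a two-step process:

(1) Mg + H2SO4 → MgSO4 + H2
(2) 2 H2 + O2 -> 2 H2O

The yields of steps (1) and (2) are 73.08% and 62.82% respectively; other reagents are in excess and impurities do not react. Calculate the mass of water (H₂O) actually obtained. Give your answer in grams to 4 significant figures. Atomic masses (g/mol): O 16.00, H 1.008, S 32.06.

Pure H2SO4 = 317.5 × 0.7016 = 222.76 g.
M(H2SO4) = 2(1.008) + 32.06 + 4(16.00) = 98.076 g/mol.
M(H2O) = 2(1.008) + 16.00 = 18.016 g/mol.
n(H2SO4) = 222.76 / 98.076 = 2.2713 mol.
Step 1 (H2SO4:H2 = 1:1): theoretical n(H2) = 2.2713 mol; at 73.08% yield, n(H2) = 1.6599 mol.
Step 2 (H2:H2O = 2:2): theoretical n(H2O) = 1.6599 mol, so theoretical mass = 1.6599 × 18.016 = 29.904 g.
At 62.82% yield, actual mass of H2O = 29.904 × 0.6282 = 18.786 g.

18.79 g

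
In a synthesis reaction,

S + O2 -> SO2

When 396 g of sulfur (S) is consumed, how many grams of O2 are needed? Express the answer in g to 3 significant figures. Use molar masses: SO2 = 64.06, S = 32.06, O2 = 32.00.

395 g

n(S) = 396.0 g / 32.06 g/mol = 12.35 mol.
From the equation the S:O2 mole ratio is 1:1, so n(O2) = 12.35 × 1/1 = 12.35 mol.
Mass of O2 = 12.35 mol × 32.00 g/mol = 395.3 g.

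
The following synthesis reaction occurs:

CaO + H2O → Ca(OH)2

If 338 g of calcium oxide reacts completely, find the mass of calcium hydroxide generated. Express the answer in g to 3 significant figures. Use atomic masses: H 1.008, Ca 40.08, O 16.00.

M(CaO) = 40.08 + 16.00 = 56.08 g/mol.
M(Ca(OH)2) = 40.08 + 2(16.00) + 2(1.008) = 74.096 g/mol.
n(CaO) = 338.0 g / 56.08 g/mol = 6.027 mol.
From the equation the CaO:Ca(OH)2 mole ratio is 1:1, so n(Ca(OH)2) = 6.027 × 1/1 = 6.027 mol.
Mass of Ca(OH)2 = 6.027 mol × 74.096 g/mol = 446.6 g.

447 g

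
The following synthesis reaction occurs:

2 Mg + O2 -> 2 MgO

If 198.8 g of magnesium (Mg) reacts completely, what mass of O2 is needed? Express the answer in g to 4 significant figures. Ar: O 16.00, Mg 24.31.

M(Mg) = 24.31 g/mol.
M(O2) = 2(16.00) = 32.00 g/mol.
n(Mg) = 198.80 g / 24.31 g/mol = 8.1777 mol.
From the equation the Mg:O2 mole ratio is 2:1, so n(O2) = 8.1777 × 1/2 = 4.0889 mol.
Mass of O2 = 4.0889 mol × 32.00 g/mol = 130.84 g.

130.8 g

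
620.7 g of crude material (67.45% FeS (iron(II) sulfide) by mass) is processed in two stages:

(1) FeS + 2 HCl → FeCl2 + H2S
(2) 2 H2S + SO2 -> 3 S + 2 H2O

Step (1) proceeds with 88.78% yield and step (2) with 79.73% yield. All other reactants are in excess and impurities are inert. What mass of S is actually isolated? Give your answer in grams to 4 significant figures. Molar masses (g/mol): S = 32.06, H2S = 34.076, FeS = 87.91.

Pure FeS = 620.7 × 0.6745 = 418.66 g.
n(FeS) = 418.66 / 87.91 = 4.7624 mol.
Step 1 (FeS:H2S = 1:1): theoretical n(H2S) = 4.7624 mol; at 88.78% yield, n(H2S) = 4.2281 mol.
Step 2 (H2S:S = 2:3): theoretical n(S) = 6.3421 mol, so theoretical mass = 6.3421 × 32.06 = 203.33 g.
At 79.73% yield, actual mass of S = 203.33 × 0.7973 = 162.11 g.

162.1 g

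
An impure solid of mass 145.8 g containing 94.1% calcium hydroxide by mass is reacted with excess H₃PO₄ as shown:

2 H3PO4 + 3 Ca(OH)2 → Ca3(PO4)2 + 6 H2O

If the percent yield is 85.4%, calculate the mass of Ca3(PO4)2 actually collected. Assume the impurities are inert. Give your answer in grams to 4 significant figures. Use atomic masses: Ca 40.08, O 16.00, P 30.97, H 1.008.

163.5 g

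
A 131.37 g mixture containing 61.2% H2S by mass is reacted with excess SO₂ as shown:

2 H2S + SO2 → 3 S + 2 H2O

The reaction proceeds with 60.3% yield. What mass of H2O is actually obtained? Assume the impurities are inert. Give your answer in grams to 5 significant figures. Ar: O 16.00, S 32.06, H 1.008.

25.632 g

Pure H2S available = 131.37 g × 0.612 = 80.3984 g.
M(H2S) = 2(1.008) + 32.06 = 34.076 g/mol.
M(H2O) = 2(1.008) + 16.00 = 18.016 g/mol.
n(H2S) = 80.3984 g / 34.076 g/mol = 2.35939 mol.
From the equation the H2S:H2O mole ratio is 2:2, so n(H2O) = 2.35939 × 2/2 = 2.35939 mol.
Mass of H2O = 2.35939 mol × 18.016 g/mol = 42.5067 g.
Actual mass collected = 42.5067 g × 0.603 = 25.6315 g.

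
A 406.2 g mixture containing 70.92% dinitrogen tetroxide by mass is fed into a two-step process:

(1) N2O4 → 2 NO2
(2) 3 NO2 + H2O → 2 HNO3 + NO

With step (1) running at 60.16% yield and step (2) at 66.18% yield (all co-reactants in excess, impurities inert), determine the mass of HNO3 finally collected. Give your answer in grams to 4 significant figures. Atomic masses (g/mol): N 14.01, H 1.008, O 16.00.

104.7 g

Pure N2O4 = 406.2 × 0.7092 = 288.08 g.
M(N2O4) = 2(14.01) + 4(16.00) = 92.02 g/mol.
M(HNO3) = 1.008 + 14.01 + 3(16.00) = 63.018 g/mol.
n(N2O4) = 288.08 / 92.02 = 3.1306 mol.
Step 1 (N2O4:NO2 = 1:2): theoretical n(NO2) = 6.2612 mol; at 60.16% yield, n(NO2) = 3.7667 mol.
Step 2 (NO2:HNO3 = 3:2): theoretical n(HNO3) = 2.5112 mol, so theoretical mass = 2.5112 × 63.018 = 158.25 g.
At 66.18% yield, actual mass of HNO3 = 158.25 × 0.6618 = 104.73 g.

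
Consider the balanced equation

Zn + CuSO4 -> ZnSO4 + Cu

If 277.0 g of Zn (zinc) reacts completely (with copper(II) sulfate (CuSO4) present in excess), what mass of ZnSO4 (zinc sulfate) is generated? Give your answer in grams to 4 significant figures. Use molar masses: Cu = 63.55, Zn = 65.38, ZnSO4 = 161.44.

684.0 g

n(Zn) = 277.00 g / 65.38 g/mol = 4.2368 mol.
From the equation the Zn:ZnSO4 mole ratio is 1:1, so n(ZnSO4) = 4.2368 × 1/1 = 4.2368 mol.
Mass of ZnSO4 = 4.2368 mol × 161.44 g/mol = 683.98 g.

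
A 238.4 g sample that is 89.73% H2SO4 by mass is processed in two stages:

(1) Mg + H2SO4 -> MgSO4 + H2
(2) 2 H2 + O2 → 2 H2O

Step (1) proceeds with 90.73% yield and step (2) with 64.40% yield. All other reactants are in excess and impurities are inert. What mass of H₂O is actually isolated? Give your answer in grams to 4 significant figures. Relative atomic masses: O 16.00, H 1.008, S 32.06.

22.96 g

Pure H2SO4 = 238.4 × 0.8973 = 213.92 g.
M(H2SO4) = 2(1.008) + 32.06 + 4(16.00) = 98.076 g/mol.
M(H2O) = 2(1.008) + 16.00 = 18.016 g/mol.
n(H2SO4) = 213.92 / 98.076 = 2.1811 mol.
Step 1 (H2SO4:H2 = 1:1): theoretical n(H2) = 2.1811 mol; at 90.73% yield, n(H2) = 1.9789 mol.
Step 2 (H2:H2O = 2:2): theoretical n(H2O) = 1.9789 mol, so theoretical mass = 1.9789 × 18.016 = 35.653 g.
At 64.40% yield, actual mass of H2O = 35.653 × 0.6440 = 22.960 g.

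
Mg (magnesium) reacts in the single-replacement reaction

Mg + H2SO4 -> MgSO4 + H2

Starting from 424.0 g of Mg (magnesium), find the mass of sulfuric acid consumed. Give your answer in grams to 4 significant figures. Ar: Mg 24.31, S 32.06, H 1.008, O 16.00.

M(Mg) = 24.31 g/mol.
M(H2SO4) = 2(1.008) + 32.06 + 4(16.00) = 98.076 g/mol.
n(Mg) = 424.00 g / 24.31 g/mol = 17.441 mol.
From the equation the Mg:H2SO4 mole ratio is 1:1, so n(H2SO4) = 17.441 × 1/1 = 17.441 mol.
Mass of H2SO4 = 17.441 mol × 98.076 g/mol = 1710.6 g.

1711 g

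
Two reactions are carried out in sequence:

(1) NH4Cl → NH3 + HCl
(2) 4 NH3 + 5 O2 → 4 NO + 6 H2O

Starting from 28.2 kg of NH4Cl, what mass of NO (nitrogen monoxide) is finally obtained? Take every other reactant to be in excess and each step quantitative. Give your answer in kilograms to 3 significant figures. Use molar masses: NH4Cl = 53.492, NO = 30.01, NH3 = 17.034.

28.2 kg = 28200 g.
n(NH4Cl) = 28200 / 53.492 = 527.2 mol.
Step 1 gives a 1:1 ratio of NH4Cl to NH3, so n(NH3) = 527.2 mol.
In step 2 the NH3:NO ratio is 4:4, so n(NO) = 527.2 mol.
Mass of NO = 527.2 × 30.01 = 15820 g = 15.8 kg.

15.8 kg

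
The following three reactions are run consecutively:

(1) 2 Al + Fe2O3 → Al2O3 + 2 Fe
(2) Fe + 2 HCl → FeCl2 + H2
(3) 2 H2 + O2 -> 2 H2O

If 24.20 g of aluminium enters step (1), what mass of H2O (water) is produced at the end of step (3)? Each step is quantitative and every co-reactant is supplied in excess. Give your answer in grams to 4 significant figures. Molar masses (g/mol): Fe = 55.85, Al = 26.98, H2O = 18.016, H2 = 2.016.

16.16 g

n(Al) = 24.20 / 26.98 = 0.89696 mol.
Reaction (1): Al→Fe ratio 2:2 ⇒ n(Fe) = 0.89696 mol.
Reaction (2): Fe→H2 ratio 1:1 ⇒ n(H2) = 0.89696 mol.
Reaction (3): H2→H2O ratio 2:2 ⇒ n(H2O) = 0.89696 mol.
Mass of H2O = 0.89696 × 18.016 = 16.160 g.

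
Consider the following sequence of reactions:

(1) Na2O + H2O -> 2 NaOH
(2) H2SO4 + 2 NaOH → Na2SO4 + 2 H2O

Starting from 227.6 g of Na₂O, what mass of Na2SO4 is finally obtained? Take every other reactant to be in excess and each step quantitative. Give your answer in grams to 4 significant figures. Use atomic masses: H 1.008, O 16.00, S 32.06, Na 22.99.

M(Na2O) = 2(22.99) + 16.00 = 61.98 g/mol.
M(Na2SO4) = 2(22.99) + 32.06 + 4(16.00) = 142.04 g/mol.
n(Na2O) = 227.60 / 61.98 = 3.6722 mol.
Step 1 gives a 1:2 ratio of Na2O to NaOH, so n(NaOH) = 7.3443 mol.
In step 2 the NaOH:Na2SO4 ratio is 2:1, so n(Na2SO4) = 3.6722 mol.
Mass of Na2SO4 = 3.6722 × 142.04 = 521.59 g.

521.6 g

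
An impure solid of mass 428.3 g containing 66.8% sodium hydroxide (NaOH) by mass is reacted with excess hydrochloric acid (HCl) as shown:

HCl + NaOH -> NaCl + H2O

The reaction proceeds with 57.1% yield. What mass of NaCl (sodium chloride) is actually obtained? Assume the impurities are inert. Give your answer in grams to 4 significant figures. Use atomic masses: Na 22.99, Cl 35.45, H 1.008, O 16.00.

238.7 g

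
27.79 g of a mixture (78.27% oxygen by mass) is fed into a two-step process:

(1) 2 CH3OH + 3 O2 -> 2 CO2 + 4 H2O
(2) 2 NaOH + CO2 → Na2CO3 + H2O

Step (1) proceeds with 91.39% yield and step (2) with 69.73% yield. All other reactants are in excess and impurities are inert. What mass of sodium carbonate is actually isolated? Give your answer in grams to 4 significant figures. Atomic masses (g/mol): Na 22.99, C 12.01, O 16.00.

30.61 g

Pure O2 = 27.79 × 0.7827 = 21.751 g.
M(O2) = 2(16.00) = 32.00 g/mol.
M(Na2CO3) = 2(22.99) + 12.01 + 3(16.00) = 105.99 g/mol.
n(O2) = 21.751 / 32.00 = 0.67973 mol.
Step 1 (O2:CO2 = 3:2): theoretical n(CO2) = 0.45315 mol; at 91.39% yield, n(CO2) = 0.41413 mol.
Step 2 (CO2:Na2CO3 = 1:1): theoretical n(Na2CO3) = 0.41413 mol, so theoretical mass = 0.41413 × 105.99 = 43.894 g.
At 69.73% yield, actual mass of Na2CO3 = 43.894 × 0.6973 = 30.607 g.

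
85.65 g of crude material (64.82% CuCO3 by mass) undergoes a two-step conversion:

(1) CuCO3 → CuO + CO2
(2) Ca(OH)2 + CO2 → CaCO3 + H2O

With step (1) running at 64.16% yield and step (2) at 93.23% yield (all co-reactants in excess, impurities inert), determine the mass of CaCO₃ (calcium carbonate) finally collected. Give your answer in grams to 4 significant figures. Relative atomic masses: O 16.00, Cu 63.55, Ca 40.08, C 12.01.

Pure CuCO3 = 85.65 × 0.6482 = 55.518 g.
M(CuCO3) = 63.55 + 12.01 + 3(16.00) = 123.56 g/mol.
M(CaCO3) = 40.08 + 12.01 + 3(16.00) = 100.09 g/mol.
n(CuCO3) = 55.518 / 123.56 = 0.44932 mol.
Step 1 (CuCO3:CO2 = 1:1): theoretical n(CO2) = 0.44932 mol; at 64.16% yield, n(CO2) = 0.28829 mol.
Step 2 (CO2:CaCO3 = 1:1): theoretical n(CaCO3) = 0.28829 mol, so theoretical mass = 0.28829 × 100.09 = 28.854 g.
At 93.23% yield, actual mass of CaCO3 = 28.854 × 0.9323 = 26.901 g.

26.90 g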